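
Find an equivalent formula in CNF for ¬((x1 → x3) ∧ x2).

¬((x1 → x3) ∧ x2)
≡ ¬((¬x1 ∨ x3) ∧ x2)   [eliminate →]
≡ ¬(¬x1 ∨ x3) ∨ ¬x2   [De Morgan]
≡ (¬¬x1 ∧ ¬x3) ∨ ¬x2   [De Morgan]
≡ (x1 ∧ ¬x3) ∨ ¬x2   [double negation]
≡ (x1 ∨ ¬x2) ∧ (¬x3 ∨ ¬x2)   [distribute ∨ over ∧]

(x1 ∨ ¬x2) ∧ (¬x3 ∨ ¬x2)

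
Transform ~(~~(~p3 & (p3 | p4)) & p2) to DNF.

~(~~(~p3 & (p3 | p4)) & p2)
= ~~~(~p3 & (p3 | p4)) | ~p2
= ~(~p3 & (p3 | p4)) | ~p2
= ~~p3 | ~(p3 | p4) | ~p2
= p3 | ~(p3 | p4) | ~p2
= p3 | (~p3 & ~p4) | ~p2

p3 | (~p3 & ~p4) | ~p2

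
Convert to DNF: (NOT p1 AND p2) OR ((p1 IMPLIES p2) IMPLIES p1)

(NOT p1 AND p2) OR p1

(NOT p1 AND p2) OR ((p1 IMPLIES p2) IMPLIES p1)
≡ (NOT p1 AND p2) OR NOT (p1 IMPLIES p2) OR p1   [eliminate IMPLIES]
≡ (NOT p1 AND p2) OR NOT (NOT p1 OR p2) OR p1   [eliminate IMPLIES]
≡ (NOT p1 AND p2) OR (NOT NOT p1 AND NOT p2) OR p1   [De Morgan]
≡ (NOT p1 AND p2) OR (p1 AND NOT p2) OR p1   [double negation]
≡ (NOT p1 AND p2) OR p1   [simplify]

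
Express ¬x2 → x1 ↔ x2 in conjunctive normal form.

¬x1 ∨ x2

¬x2 → x1 ↔ x2
≡ ((¬x2 → x1) → x2) ∧ (x2 → (¬x2 → x1))   [eliminate ↔]
≡ (¬(¬x2 → x1) ∨ x2) ∧ (x2 → (¬x2 → x1))   [eliminate →]
≡ (¬(¬¬x2 ∨ x1) ∨ x2) ∧ (x2 → (¬x2 → x1))   [eliminate →]
≡ (¬(¬¬x2 ∨ x1) ∨ x2) ∧ (¬x2 ∨ (¬x2 → x1))   [eliminate →]
≡ (¬(¬¬x2 ∨ x1) ∨ x2) ∧ (¬x2 ∨ ¬¬x2 ∨ x1)   [eliminate →]
≡ (¬¬¬x2 ∧ ¬x1 ∨ x2) ∧ (¬x2 ∨ ¬¬x2 ∨ x1)   [De Morgan]
≡ (¬x2 ∧ ¬x1 ∨ x2) ∧ (¬x2 ∨ ¬¬x2 ∨ x1)   [double negation]
≡ (¬x2 ∧ ¬x1 ∨ x2) ∧ (¬x2 ∨ x2 ∨ x1)   [double negation]
≡ (¬x2 ∨ x2) ∧ (¬x1 ∨ x2) ∧ (¬x2 ∨ x2 ∨ x1)   [distribute ∨ over ∧]
≡ ¬x1 ∨ x2   [simplify]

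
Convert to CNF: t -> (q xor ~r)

(~t | q | ~r) & (~t | ~q | r)

t -> (q xor ~r)
⇔ ~t | (q xor ~r)   [eliminate ->]
⇔ ~t | ((q | ~r) & ~(q & ~r))   [expand xor]
⇔ ~t | ((q | ~r) & (~q | ~~r))   [De Morgan]
⇔ ~t | ((q | ~r) & (~q | r))   [double negation]
⇔ (~t | q | ~r) & (~t | ~q | r)   [distribute | over &]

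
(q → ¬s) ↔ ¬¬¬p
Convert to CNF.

(q → ¬s) ↔ ¬¬¬p
⇔ ((q → ¬s) → ¬¬¬p) ∧ (¬¬¬p → (q → ¬s))   [eliminate ↔]
⇔ (¬(q → ¬s) ∨ ¬¬¬p) ∧ (¬¬¬p → (q → ¬s))   [eliminate →]
⇔ (¬(¬q ∨ ¬s) ∨ ¬¬¬p) ∧ (¬¬¬p → (q → ¬s))   [eliminate →]
⇔ (¬(¬q ∨ ¬s) ∨ ¬¬¬p) ∧ (¬¬¬¬p ∨ (q → ¬s))   [eliminate →]
⇔ (¬(¬q ∨ ¬s) ∨ ¬¬¬p) ∧ (¬¬¬¬p ∨ ¬q ∨ ¬s)   [eliminate →]
⇔ ((¬¬q ∧ ¬¬s) ∨ ¬¬¬p) ∧ (¬¬¬¬p ∨ ¬q ∨ ¬s)   [De Morgan]
⇔ ((q ∧ ¬¬s) ∨ ¬¬¬p) ∧ (¬¬¬¬p ∨ ¬q ∨ ¬s)   [double negation]
⇔ ((q ∧ s) ∨ ¬¬¬p) ∧ (¬¬¬¬p ∨ ¬q ∨ ¬s)   [double negation]
⇔ ((q ∧ s) ∨ ¬p) ∧ (¬¬¬¬p ∨ ¬q ∨ ¬s)   [double negation]
⇔ ((q ∧ s) ∨ ¬p) ∧ (¬¬p ∨ ¬q ∨ ¬s)   [double negation]
⇔ ((q ∧ s) ∨ ¬p) ∧ (p ∨ ¬q ∨ ¬s)   [double negation]
⇔ (q ∨ ¬p) ∧ (s ∨ ¬p) ∧ (p ∨ ¬q ∨ ¬s)   [distribute ∨ over ∧]

(q ∨ ¬p) ∧ (s ∨ ¬p) ∧ (p ∨ ¬q ∨ ¬s)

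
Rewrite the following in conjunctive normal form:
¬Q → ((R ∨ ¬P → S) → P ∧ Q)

¬Q → ((R ∨ ¬P → S) → P ∧ Q)
≡ ¬¬Q ∨ ((R ∨ ¬P → S) → P ∧ Q)   (eliminate →)
≡ ¬¬Q ∨ ¬(R ∨ ¬P → S) ∨ P ∧ Q   (eliminate →)
≡ ¬¬Q ∨ ¬(¬(R ∨ ¬P) ∨ S) ∨ P ∧ Q   (eliminate →)
≡ Q ∨ ¬(¬(R ∨ ¬P) ∨ S) ∨ P ∧ Q   (double negation)
≡ Q ∨ ¬¬(R ∨ ¬P) ∧ ¬S ∨ P ∧ Q   (De Morgan)
≡ Q ∨ (R ∨ ¬P) ∧ ¬S ∨ P ∧ Q   (double negation)
≡ (Q ∨ R ∨ ¬P ∨ P) ∧ (Q ∨ R ∨ ¬P ∨ Q) ∧ (Q ∨ ¬S ∨ P) ∧ (Q ∨ ¬S ∨ Q)   (distribute ∨ over ∧)
≡ (Q ∨ R ∨ ¬P) ∧ (Q ∨ ¬S)   (simplify)

(Q ∨ R ∨ ¬P) ∧ (Q ∨ ¬S)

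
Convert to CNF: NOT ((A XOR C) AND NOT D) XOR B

NOT ((A XOR C) AND NOT D) XOR B
≡ (NOT ((A XOR C) AND NOT D) OR B) AND NOT (NOT ((A XOR C) AND NOT D) AND B)   (expand XOR)
≡ (NOT ((A OR C) AND NOT (A AND C) AND NOT D) OR B) AND NOT (NOT ((A XOR C) AND NOT D) AND B)   (expand XOR)
≡ (NOT ((A OR C) AND NOT (A AND C) AND NOT D) OR B) AND NOT (NOT ((A OR C) AND NOT (A AND C) AND NOT D) AND B)   (expand XOR)
≡ (NOT (A OR C) OR NOT NOT (A AND C) OR NOT NOT D OR B) AND NOT (NOT ((A OR C) AND NOT (A AND C) AND NOT D) AND B)   (De Morgan)
≡ ((NOT A AND NOT C) OR NOT NOT (A AND C) OR NOT NOT D OR B) AND NOT (NOT ((A OR C) AND NOT (A AND C) AND NOT D) AND B)   (De Morgan)
≡ ((NOT A AND NOT C) OR (A AND C) OR NOT NOT D OR B) AND NOT (NOT ((A OR C) AND NOT (A AND C) AND NOT D) AND B)   (double negation)
≡ ((NOT A AND NOT C) OR (A AND C) OR D OR B) AND NOT (NOT ((A OR C) AND NOT (A AND C) AND NOT D) AND B)   (double negation)
≡ ((NOT A AND NOT C) OR (A AND C) OR D OR B) AND (NOT NOT ((A OR C) AND NOT (A AND C) AND NOT D) OR NOT B)   (De Morgan)
≡ ((NOT A AND NOT C) OR (A AND C) OR D OR B) AND (((A OR C) AND NOT (A AND C) AND NOT D) OR NOT B)   (double negation)
≡ ((NOT A AND NOT C) OR (A AND C) OR D OR B) AND (((A OR C) AND (NOT A OR NOT C) AND NOT D) OR NOT B)   (De Morgan)
≡ (NOT A OR A OR D OR B) AND (NOT A OR C OR D OR B) AND (NOT C OR A OR D OR B) AND (NOT C OR C OR D OR B) AND (A OR C OR NOT B) AND (NOT A OR NOT C OR NOT B) AND (NOT D OR NOT B)   (distribute OR over AND)
≡ (NOT A OR C OR D OR B) AND (NOT C OR A OR D OR B) AND (A OR C OR NOT B) AND (NOT A OR NOT C OR NOT B) AND (NOT D OR NOT B)   (simplify)

(NOT A OR C OR D OR B) AND (NOT C OR A OR D OR B) AND (A OR C OR NOT B) AND (NOT A OR NOT C OR NOT B) AND (NOT D OR NOT B)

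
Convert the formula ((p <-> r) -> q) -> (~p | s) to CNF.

((p <-> r) -> q) -> (~p | s)
≡ ~((p <-> r) -> q) | ~p | s   (eliminate ->)
≡ ~(~(p <-> r) | q) | ~p | s   (eliminate ->)
≡ ~(~((p -> r) & (r -> p)) | q) | ~p | s   (eliminate <->)
≡ ~(~((~p | r) & (r -> p)) | q) | ~p | s   (eliminate ->)
≡ ~(~((~p | r) & (~r | p)) | q) | ~p | s   (eliminate ->)
≡ (~~((~p | r) & (~r | p)) & ~q) | ~p | s   (De Morgan)
≡ ((~p | r) & (~r | p) & ~q) | ~p | s   (double negation)
≡ (~p | r | ~p | s) & (~r | p | ~p | s) & (~q | ~p | s)   (distribute | over &)
≡ (~p | r | s) & (~q | ~p | s)   (simplify)

(~p | r | s) & (~q | ~p | s)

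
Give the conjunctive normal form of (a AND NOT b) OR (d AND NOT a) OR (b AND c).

(a AND NOT b) OR (d AND NOT a) OR (b AND c)
⇔ (a OR d OR b) AND (a OR d OR c) AND (a OR NOT a OR b) AND (a OR NOT a OR c) AND (NOT b OR d OR b) AND (NOT b OR d OR c) AND (NOT b OR NOT a OR b) AND (NOT b OR NOT a OR c)
⇔ (a OR d OR b) AND (a OR d OR c) AND (NOT b OR d OR c) AND (NOT b OR NOT a OR c)

(a OR d OR b) AND (a OR d OR c) AND (NOT b OR d OR c) AND (NOT b OR NOT a OR c)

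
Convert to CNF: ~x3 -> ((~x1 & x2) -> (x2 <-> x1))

~x3 -> ((~x1 & x2) -> (x2 <-> x1))
⇔ ~~x3 | ((~x1 & x2) -> (x2 <-> x1))   [eliminate ->]
⇔ ~~x3 | ~(~x1 & x2) | (x2 <-> x1)   [eliminate ->]
⇔ ~~x3 | ~(~x1 & x2) | ((x2 -> x1) & (x1 -> x2))   [eliminate <->]
⇔ ~~x3 | ~(~x1 & x2) | ((~x2 | x1) & (x1 -> x2))   [eliminate ->]
⇔ ~~x3 | ~(~x1 & x2) | ((~x2 | x1) & (~x1 | x2))   [eliminate ->]
⇔ x3 | ~(~x1 & x2) | ((~x2 | x1) & (~x1 | x2))   [double negation]
⇔ x3 | ~~x1 | ~x2 | ((~x2 | x1) & (~x1 | x2))   [De Morgan]
⇔ x3 | x1 | ~x2 | ((~x2 | x1) & (~x1 | x2))   [double negation]
⇔ (x3 | x1 | ~x2 | ~x2 | x1) & (x3 | x1 | ~x2 | ~x1 | x2)   [distribute | over &]
⇔ x3 | x1 | ~x2   [simplify]

x3 | x1 | ~x2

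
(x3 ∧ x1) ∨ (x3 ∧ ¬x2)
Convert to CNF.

x3 ∧ (x1 ∨ ¬x2)

(x3 ∧ x1) ∨ (x3 ∧ ¬x2)
⇔ (x3 ∨ x3) ∧ (x3 ∨ ¬x2) ∧ (x1 ∨ x3) ∧ (x1 ∨ ¬x2)   (distribute ∨ over ∧)
⇔ x3 ∧ (x1 ∨ ¬x2)   (simplify)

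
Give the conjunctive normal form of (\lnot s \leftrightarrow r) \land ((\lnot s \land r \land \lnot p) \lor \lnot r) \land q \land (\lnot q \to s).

(s \lor r) \land (\lnot r \lor \lnot s) \land (\lnot p \lor \lnot r) \land q

(\lnot s \leftrightarrow r) \land ((\lnot s \land r \land \lnot p) \lor \lnot r) \land q \land (\lnot q \to s)
⇔ (\lnot s \to r) \land (r \to \lnot s) \land ((\lnot s \land r \land \lnot p) \lor \lnot r) \land q \land (\lnot q \to s)   [eliminate \leftrightarrow]
⇔ (\lnot \lnot s \lor r) \land (r \to \lnot s) \land ((\lnot s \land r \land \lnot p) \lor \lnot r) \land q \land (\lnot q \to s)   [eliminate \to]
⇔ (\lnot \lnot s \lor r) \land (\lnot r \lor \lnot s) \land ((\lnot s \land r \land \lnot p) \lor \lnot r) \land q \land (\lnot q \to s)   [eliminate \to]
⇔ (\lnot \lnot s \lor r) \land (\lnot r \lor \lnot s) \land ((\lnot s \land r \land \lnot p) \lor \lnot r) \land q \land (\lnot \lnot q \lor s)   [eliminate \to]
⇔ (s \lor r) \land (\lnot r \lor \lnot s) \land ((\lnot s \land r \land \lnot p) \lor \lnot r) \land q \land (\lnot \lnot q \lor s)   [double negation]
⇔ (s \lor r) \land (\lnot r \lor \lnot s) \land ((\lnot s \land r \land \lnot p) \lor \lnot r) \land q \land (q \lor s)   [double negation]
⇔ (s \lor r) \land (\lnot r \lor \lnot s) \land (\lnot s \lor \lnot r) \land (r \lor \lnot r) \land (\lnot p \lor \lnot r) \land q \land (q \lor s)   [distribute \lor over \land]
⇔ (s \lor r) \land (\lnot r \lor \lnot s) \land (\lnot p \lor \lnot r) \land q   [simplify]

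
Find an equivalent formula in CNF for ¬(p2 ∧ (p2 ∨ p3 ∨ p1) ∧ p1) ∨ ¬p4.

¬(p2 ∧ (p2 ∨ p3 ∨ p1) ∧ p1) ∨ ¬p4
≡ ¬p2 ∨ ¬(p2 ∨ p3 ∨ p1) ∨ ¬p1 ∨ ¬p4   [De Morgan]
≡ ¬p2 ∨ (¬p2 ∧ ¬p3 ∧ ¬p1) ∨ ¬p1 ∨ ¬p4   [De Morgan]
≡ (¬p2 ∨ ¬p2 ∨ ¬p1 ∨ ¬p4) ∧ (¬p2 ∨ ¬p3 ∨ ¬p1 ∨ ¬p4) ∧ (¬p2 ∨ ¬p1 ∨ ¬p1 ∨ ¬p4)   [distribute ∨ over ∧]
≡ ¬p2 ∨ ¬p1 ∨ ¬p4   [simplify]

¬p2 ∨ ¬p1 ∨ ¬p4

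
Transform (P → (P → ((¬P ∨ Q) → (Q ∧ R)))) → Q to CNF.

(P → (P → ((¬P ∨ Q) → (Q ∧ R)))) → Q
≡ ¬(P → (P → ((¬P ∨ Q) → (Q ∧ R)))) ∨ Q   [eliminate →]
≡ ¬(¬P ∨ (P → ((¬P ∨ Q) → (Q ∧ R)))) ∨ Q   [eliminate →]
≡ ¬(¬P ∨ ¬P ∨ ((¬P ∨ Q) → (Q ∧ R))) ∨ Q   [eliminate →]
≡ ¬(¬P ∨ ¬P ∨ ¬(¬P ∨ Q) ∨ (Q ∧ R)) ∨ Q   [eliminate →]
≡ (¬¬P ∧ ¬¬P ∧ ¬¬(¬P ∨ Q) ∧ ¬(Q ∧ R)) ∨ Q   [De Morgan]
≡ (P ∧ ¬¬P ∧ ¬¬(¬P ∨ Q) ∧ ¬(Q ∧ R)) ∨ Q   [double negation]
≡ (P ∧ P ∧ ¬¬(¬P ∨ Q) ∧ ¬(Q ∧ R)) ∨ Q   [double negation]
≡ (P ∧ P ∧ (¬P ∨ Q) ∧ ¬(Q ∧ R)) ∨ Q   [double negation]
≡ (P ∧ P ∧ (¬P ∨ Q) ∧ (¬Q ∨ ¬R)) ∨ Q   [De Morgan]
≡ (P ∨ Q) ∧ (P ∨ Q) ∧ (¬P ∨ Q ∨ Q) ∧ (¬Q ∨ ¬R ∨ Q)   [distribute ∨ over ∧]
≡ (P ∨ Q) ∧ (¬P ∨ Q)   [simplify]

(P ∨ Q) ∧ (¬P ∨ Q)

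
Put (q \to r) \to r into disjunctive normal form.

(q \to r) \to r
≡ \lnot (q \to r) \lor r   [eliminate \to]
≡ \lnot (\lnot q \lor r) \lor r   [eliminate \to]
≡ (\lnot \lnot q \land \lnot r) \lor r   [De Morgan]
≡ (q \land \lnot r) \lor r   [double negation]

(q \land \lnot r) \lor r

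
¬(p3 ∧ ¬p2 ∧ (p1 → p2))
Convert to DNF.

¬p3 ∨ p2 ∨ p1 ∧ ¬p2

¬(p3 ∧ ¬p2 ∧ (p1 → p2))
≡ ¬(p3 ∧ ¬p2 ∧ (¬p1 ∨ p2))   [eliminate →]
≡ ¬p3 ∨ ¬¬p2 ∨ ¬(¬p1 ∨ p2)   [De Morgan]
≡ ¬p3 ∨ p2 ∨ ¬(¬p1 ∨ p2)   [double negation]
≡ ¬p3 ∨ p2 ∨ ¬¬p1 ∧ ¬p2   [De Morgan]
≡ ¬p3 ∨ p2 ∨ p1 ∧ ¬p2   [double negation]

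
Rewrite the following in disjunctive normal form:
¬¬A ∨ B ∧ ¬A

A ∨ B ∧ ¬A

¬¬A ∨ B ∧ ¬A
= A ∨ B ∧ ¬A   (double negation)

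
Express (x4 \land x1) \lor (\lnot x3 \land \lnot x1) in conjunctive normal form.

(x4 \land x1) \lor (\lnot x3 \land \lnot x1)
≡ (x4 \lor \lnot x3) \land (x4 \lor \lnot x1) \land (x1 \lor \lnot x3) \land (x1 \lor \lnot x1)   (distribute \lor over \land)
≡ (x4 \lor \lnot x3) \land (x4 \lor \lnot x1) \land (x1 \lor \lnot x3)   (simplify)

(x4 \lor \lnot x3) \land (x4 \lor \lnot x1) \land (x1 \lor \lnot x3)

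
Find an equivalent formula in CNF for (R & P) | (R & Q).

R & (P | Q)

(R & P) | (R & Q)
≡ (R | R) & (R | Q) & (P | R) & (P | Q)   — distribute | over &
≡ R & (P | Q)   — simplify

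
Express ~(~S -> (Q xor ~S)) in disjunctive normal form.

~(~S -> (Q xor ~S))
⇔ ~(~~S | (Q xor ~S))   — eliminate ->
⇔ ~(~~S | (Q & ~~S) | (~Q & ~S))   — expand xor
⇔ ~~~S & ~(Q & ~~S) & ~(~Q & ~S)   — De Morgan
⇔ ~S & ~(Q & ~~S) & ~(~Q & ~S)   — double negation
⇔ ~S & (~Q | ~~~S) & ~(~Q & ~S)   — De Morgan
⇔ ~S & (~Q | ~S) & ~(~Q & ~S)   — double negation
⇔ ~S & (~Q | ~S) & (~~Q | ~~S)   — De Morgan
⇔ ~S & (~Q | ~S) & (Q | ~~S)   — double negation
⇔ ~S & (~Q | ~S) & (Q | S)   — double negation
⇔ (~S & ~Q & Q) | (~S & ~Q & S) | (~S & ~S & Q) | (~S & ~S & S)   — distribute & over |
⇔ ~S & Q   — simplify

~S & Q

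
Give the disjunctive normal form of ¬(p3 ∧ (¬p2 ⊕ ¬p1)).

¬p3 ∨ p2 ∧ p1 ∨ ¬p1 ∧ ¬p2

¬(p3 ∧ (¬p2 ⊕ ¬p1))
⇔ ¬(p3 ∧ (¬p2 ∧ ¬¬p1 ∨ ¬¬p2 ∧ ¬p1))   [expand ⊕]
⇔ ¬p3 ∨ ¬(¬p2 ∧ ¬¬p1 ∨ ¬¬p2 ∧ ¬p1)   [De Morgan]
⇔ ¬p3 ∨ ¬(¬p2 ∧ ¬¬p1) ∧ ¬(¬¬p2 ∧ ¬p1)   [De Morgan]
⇔ ¬p3 ∨ (¬¬p2 ∨ ¬¬¬p1) ∧ ¬(¬¬p2 ∧ ¬p1)   [De Morgan]
⇔ ¬p3 ∨ (p2 ∨ ¬¬¬p1) ∧ ¬(¬¬p2 ∧ ¬p1)   [double negation]
⇔ ¬p3 ∨ (p2 ∨ ¬p1) ∧ ¬(¬¬p2 ∧ ¬p1)   [double negation]
⇔ ¬p3 ∨ (p2 ∨ ¬p1) ∧ (¬¬¬p2 ∨ ¬¬p1)   [De Morgan]
⇔ ¬p3 ∨ (p2 ∨ ¬p1) ∧ (¬p2 ∨ ¬¬p1)   [double negation]
⇔ ¬p3 ∨ (p2 ∨ ¬p1) ∧ (¬p2 ∨ p1)   [double negation]
⇔ ¬p3 ∨ p2 ∧ ¬p2 ∨ p2 ∧ p1 ∨ ¬p1 ∧ ¬p2 ∨ ¬p1 ∧ p1   [distribute ∧ over ∨]
⇔ ¬p3 ∨ p2 ∧ p1 ∨ ¬p1 ∧ ¬p2   [simplify]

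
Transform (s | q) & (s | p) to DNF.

(s | q) & (s | p)
≡ (s & s) | (s & p) | (q & s) | (q & p)   [distribute & over |]
≡ s | (q & p)   [simplify]

s | (q & p)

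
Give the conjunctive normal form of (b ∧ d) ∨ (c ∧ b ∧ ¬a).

b ∧ (d ∨ c) ∧ (d ∨ ¬a)

(b ∧ d) ∨ (c ∧ b ∧ ¬a)
⇔ (b ∨ c) ∧ (b ∨ b) ∧ (b ∨ ¬a) ∧ (d ∨ c) ∧ (d ∨ b) ∧ (d ∨ ¬a)   [distribute ∨ over ∧]
⇔ b ∧ (d ∨ c) ∧ (d ∨ ¬a)   [simplify]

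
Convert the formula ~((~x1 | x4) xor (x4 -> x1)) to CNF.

~((~x1 | x4) xor (x4 -> x1))
⇔ ~((~x1 | x4 | (x4 -> x1)) & ~((~x1 | x4) & (x4 -> x1)))
⇔ ~((~x1 | x4 | ~x4 | x1) & ~((~x1 | x4) & (x4 -> x1)))
⇔ ~((~x1 | x4 | ~x4 | x1) & ~((~x1 | x4) & (~x4 | x1)))
⇔ ~(~x1 | x4 | ~x4 | x1) | ~~((~x1 | x4) & (~x4 | x1))
⇔ (~~x1 & ~x4 & ~~x4 & ~x1) | ~~((~x1 | x4) & (~x4 | x1))
⇔ (x1 & ~x4 & ~~x4 & ~x1) | ~~((~x1 | x4) & (~x4 | x1))
⇔ (x1 & ~x4 & x4 & ~x1) | ~~((~x1 | x4) & (~x4 | x1))
⇔ (x1 & ~x4 & x4 & ~x1) | ((~x1 | x4) & (~x4 | x1))
⇔ (x1 | ~x1 | x4) & (x1 | ~x4 | x1) & (~x4 | ~x1 | x4) & (~x4 | ~x4 | x1) & (x4 | ~x1 | x4) & (x4 | ~x4 | x1) & (~x1 | ~x1 | x4) & (~x1 | ~x4 | x1)
⇔ (x1 | ~x4) & (x4 | ~x1)

(x1 | ~x4) & (x4 | ~x1)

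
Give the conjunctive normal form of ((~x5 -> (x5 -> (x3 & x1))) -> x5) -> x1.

~x5 | x1

((~x5 -> (x5 -> (x3 & x1))) -> x5) -> x1
⇔ ~((~x5 -> (x5 -> (x3 & x1))) -> x5) | x1   [eliminate ->]
⇔ ~(~(~x5 -> (x5 -> (x3 & x1))) | x5) | x1   [eliminate ->]
⇔ ~(~(~~x5 | (x5 -> (x3 & x1))) | x5) | x1   [eliminate ->]
⇔ ~(~(~~x5 | ~x5 | (x3 & x1)) | x5) | x1   [eliminate ->]
⇔ (~~(~~x5 | ~x5 | (x3 & x1)) & ~x5) | x1   [De Morgan]
⇔ ((~~x5 | ~x5 | (x3 & x1)) & ~x5) | x1   [double negation]
⇔ ((x5 | ~x5 | (x3 & x1)) & ~x5) | x1   [double negation]
⇔ (x5 | ~x5 | x3 | x1) & (x5 | ~x5 | x1 | x1) & (~x5 | x1)   [distribute | over &]
⇔ ~x5 | x1   [simplify]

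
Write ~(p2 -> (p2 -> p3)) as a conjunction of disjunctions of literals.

~(p2 -> (p2 -> p3))
= ~(~p2 | (p2 -> p3))   [eliminate ->]
= ~(~p2 | ~p2 | p3)   [eliminate ->]
= ~~p2 & ~~p2 & ~p3   [De Morgan]
= p2 & ~~p2 & ~p3   [double negation]
= p2 & p2 & ~p3   [double negation]
= p2 & ~p3   [simplify]

p2 & ~p3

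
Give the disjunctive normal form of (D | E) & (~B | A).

(D | E) & (~B | A)
≡ (D & ~B) | (D & A) | (E & ~B) | (E & A)   [distribute & over |]

(D & ~B) | (D & A) | (E & ~B) | (E & A)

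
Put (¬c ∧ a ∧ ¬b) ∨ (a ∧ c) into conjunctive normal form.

(¬c ∧ a ∧ ¬b) ∨ (a ∧ c)
≡ (¬c ∨ a) ∧ (¬c ∨ c) ∧ (a ∨ a) ∧ (a ∨ c) ∧ (¬b ∨ a) ∧ (¬b ∨ c)
≡ a ∧ (¬b ∨ c)

a ∧ (¬b ∨ c)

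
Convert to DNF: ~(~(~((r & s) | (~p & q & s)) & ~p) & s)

(~r & ~q & ~p) | ~s

~(~(~((r & s) | (~p & q & s)) & ~p) & s)
= ~~(~((r & s) | (~p & q & s)) & ~p) | ~s   [De Morgan]
= (~((r & s) | (~p & q & s)) & ~p) | ~s   [double negation]
= (~(r & s) & ~(~p & q & s) & ~p) | ~s   [De Morgan]
= ((~r | ~s) & ~(~p & q & s) & ~p) | ~s   [De Morgan]
= ((~r | ~s) & (~~p | ~q | ~s) & ~p) | ~s   [De Morgan]
= ((~r | ~s) & (p | ~q | ~s) & ~p) | ~s   [double negation]
= (~r & p & ~p) | (~r & ~q & ~p) | (~r & ~s & ~p) | (~s & p & ~p) | (~s & ~q & ~p) | (~s & ~s & ~p) | ~s   [distribute & over |]
= (~r & ~q & ~p) | ~s   [simplify]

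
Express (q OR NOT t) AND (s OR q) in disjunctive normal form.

q OR (NOT t AND s)

(q OR NOT t) AND (s OR q)
⇔ (q AND s) OR (q AND q) OR (NOT t AND s) OR (NOT t AND q)   — distribute AND over OR
⇔ q OR (NOT t AND s)   — simplify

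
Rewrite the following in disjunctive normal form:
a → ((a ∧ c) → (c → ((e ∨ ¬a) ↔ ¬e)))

a → ((a ∧ c) → (c → ((e ∨ ¬a) ↔ ¬e)))
≡ ¬a ∨ ((a ∧ c) → (c → ((e ∨ ¬a) ↔ ¬e)))   — eliminate →
≡ ¬a ∨ ¬(a ∧ c) ∨ (c → ((e ∨ ¬a) ↔ ¬e))   — eliminate →
≡ ¬a ∨ ¬(a ∧ c) ∨ ¬c ∨ ((e ∨ ¬a) ↔ ¬e)   — eliminate →
≡ ¬a ∨ ¬(a ∧ c) ∨ ¬c ∨ (((e ∨ ¬a) → ¬e) ∧ (¬e → (e ∨ ¬a)))   — eliminate ↔
≡ ¬a ∨ ¬(a ∧ c) ∨ ¬c ∨ ((¬(e ∨ ¬a) ∨ ¬e) ∧ (¬e → (e ∨ ¬a)))   — eliminate →
≡ ¬a ∨ ¬(a ∧ c) ∨ ¬c ∨ ((¬(e ∨ ¬a) ∨ ¬e) ∧ (¬¬e ∨ e ∨ ¬a))   — eliminate →
≡ ¬a ∨ ¬a ∨ ¬c ∨ ¬c ∨ ((¬(e ∨ ¬a) ∨ ¬e) ∧ (¬¬e ∨ e ∨ ¬a))   — De Morgan
≡ ¬a ∨ ¬a ∨ ¬c ∨ ¬c ∨ (((¬e ∧ ¬¬a) ∨ ¬e) ∧ (¬¬e ∨ e ∨ ¬a))   — De Morgan
≡ ¬a ∨ ¬a ∨ ¬c ∨ ¬c ∨ (((¬e ∧ a) ∨ ¬e) ∧ (¬¬e ∨ e ∨ ¬a))   — double negation
≡ ¬a ∨ ¬a ∨ ¬c ∨ ¬c ∨ (((¬e ∧ a) ∨ ¬e) ∧ (e ∨ e ∨ ¬a))   — double negation
≡ ¬a ∨ ¬a ∨ ¬c ∨ ¬c ∨ (¬e ∧ a ∧ e) ∨ (¬e ∧ a ∧ e) ∨ (¬e ∧ a ∧ ¬a) ∨ (¬e ∧ e) ∨ (¬e ∧ e) ∨ (¬e ∧ ¬a)   — distribute ∧ over ∨
≡ ¬a ∨ ¬c   — simplify

¬a ∨ ¬c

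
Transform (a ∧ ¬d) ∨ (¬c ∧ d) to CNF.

(a ∨ ¬c) ∧ (a ∨ d) ∧ (¬d ∨ ¬c)

(a ∧ ¬d) ∨ (¬c ∧ d)
= (a ∨ ¬c) ∧ (a ∨ d) ∧ (¬d ∨ ¬c) ∧ (¬d ∨ d)   [distribute ∨ over ∧]
= (a ∨ ¬c) ∧ (a ∨ d) ∧ (¬d ∨ ¬c)   [simplify]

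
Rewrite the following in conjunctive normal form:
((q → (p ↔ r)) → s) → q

¬s ∨ q

((q → (p ↔ r)) → s) → q
⇔ ¬((q → (p ↔ r)) → s) ∨ q   [eliminate →]
⇔ ¬(¬(q → (p ↔ r)) ∨ s) ∨ q   [eliminate →]
⇔ ¬(¬(¬q ∨ (p ↔ r)) ∨ s) ∨ q   [eliminate →]
⇔ ¬(¬(¬q ∨ (p → r) ∧ (r → p)) ∨ s) ∨ q   [eliminate ↔]
⇔ ¬(¬(¬q ∨ (¬p ∨ r) ∧ (r → p)) ∨ s) ∨ q   [eliminate →]
⇔ ¬(¬(¬q ∨ (¬p ∨ r) ∧ (¬r ∨ p)) ∨ s) ∨ q   [eliminate →]
⇔ ¬¬(¬q ∨ (¬p ∨ r) ∧ (¬r ∨ p)) ∧ ¬s ∨ q   [De Morgan]
⇔ (¬q ∨ (¬p ∨ r) ∧ (¬r ∨ p)) ∧ ¬s ∨ q   [double negation]
⇔ (¬q ∨ ¬p ∨ r ∨ q) ∧ (¬q ∨ ¬r ∨ p ∨ q) ∧ (¬s ∨ q)   [distribute ∨ over ∧]
⇔ ¬s ∨ q   [simplify]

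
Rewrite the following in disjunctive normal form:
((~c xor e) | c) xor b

((~c xor e) | c) xor b
= (((~c xor e) | c) & ~b) | (~((~c xor e) | c) & b)   (expand xor)
= (((~c & ~e) | (~~c & e) | c) & ~b) | (~((~c xor e) | c) & b)   (expand xor)
= (((~c & ~e) | (~~c & e) | c) & ~b) | (~((~c & ~e) | (~~c & e) | c) & b)   (expand xor)
= (((~c & ~e) | (c & e) | c) & ~b) | (~((~c & ~e) | (~~c & e) | c) & b)   (double negation)
= (((~c & ~e) | (c & e) | c) & ~b) | (~(~c & ~e) & ~(~~c & e) & ~c & b)   (De Morgan)
= (((~c & ~e) | (c & e) | c) & ~b) | ((~~c | ~~e) & ~(~~c & e) & ~c & b)   (De Morgan)
= (((~c & ~e) | (c & e) | c) & ~b) | ((c | ~~e) & ~(~~c & e) & ~c & b)   (double negation)
= (((~c & ~e) | (c & e) | c) & ~b) | ((c | e) & ~(~~c & e) & ~c & b)   (double negation)
= (((~c & ~e) | (c & e) | c) & ~b) | ((c | e) & (~~~c | ~e) & ~c & b)   (De Morgan)
= (((~c & ~e) | (c & e) | c) & ~b) | ((c | e) & (~c | ~e) & ~c & b)   (double negation)
= (~c & ~e & ~b) | (c & e & ~b) | (c & ~b) | (c & ~c & ~c & b) | (c & ~e & ~c & b) | (e & ~c & ~c & b) | (e & ~e & ~c & b)   (distribute & over |)
= (~c & ~e & ~b) | (c & ~b) | (e & ~c & b)   (simplify)

(~c & ~e & ~b) | (c & ~b) | (e & ~c & b)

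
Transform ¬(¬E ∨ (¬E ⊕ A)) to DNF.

¬(¬E ∨ (¬E ⊕ A))
= ¬(¬E ∨ (¬E ∧ ¬A) ∨ (¬¬E ∧ A))   [expand ⊕]
= ¬¬E ∧ ¬(¬E ∧ ¬A) ∧ ¬(¬¬E ∧ A)   [De Morgan]
= E ∧ ¬(¬E ∧ ¬A) ∧ ¬(¬¬E ∧ A)   [double negation]
= E ∧ (¬¬E ∨ ¬¬A) ∧ ¬(¬¬E ∧ A)   [De Morgan]
= E ∧ (E ∨ ¬¬A) ∧ ¬(¬¬E ∧ A)   [double negation]
= E ∧ (E ∨ A) ∧ ¬(¬¬E ∧ A)   [double negation]
= E ∧ (E ∨ A) ∧ (¬¬¬E ∨ ¬A)   [De Morgan]
= E ∧ (E ∨ A) ∧ (¬E ∨ ¬A)   [double negation]
= (E ∧ E ∧ ¬E) ∨ (E ∧ E ∧ ¬A) ∨ (E ∧ A ∧ ¬E) ∨ (E ∧ A ∧ ¬A)   [distribute ∧ over ∨]
= E ∧ ¬A   [simplify]

E ∧ ¬A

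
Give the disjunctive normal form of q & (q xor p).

q & (q xor p)
≡ q & ((q & ~p) | (~q & p))   — expand xor
≡ (q & q & ~p) | (q & ~q & p)   — distribute & over |
≡ q & ~p   — simplify

q & ~p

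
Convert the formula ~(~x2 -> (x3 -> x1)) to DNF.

~x2 & x3 & ~x1

~(~x2 -> (x3 -> x1))
⇔ ~(~~x2 | (x3 -> x1))   — eliminate ->
⇔ ~(~~x2 | ~x3 | x1)   — eliminate ->
⇔ ~~~x2 & ~~x3 & ~x1   — De Morgan
⇔ ~x2 & ~~x3 & ~x1   — double negation
⇔ ~x2 & x3 & ~x1   — double negation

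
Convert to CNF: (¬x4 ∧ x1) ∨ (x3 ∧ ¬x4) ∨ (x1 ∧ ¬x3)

(¬x4 ∨ x1) ∧ (¬x4 ∨ ¬x3) ∧ (x1 ∨ x3)

(¬x4 ∧ x1) ∨ (x3 ∧ ¬x4) ∨ (x1 ∧ ¬x3)
≡ (¬x4 ∨ x3 ∨ x1) ∧ (¬x4 ∨ x3 ∨ ¬x3) ∧ (¬x4 ∨ ¬x4 ∨ x1) ∧ (¬x4 ∨ ¬x4 ∨ ¬x3) ∧ (x1 ∨ x3 ∨ x1) ∧ (x1 ∨ x3 ∨ ¬x3) ∧ (x1 ∨ ¬x4 ∨ x1) ∧ (x1 ∨ ¬x4 ∨ ¬x3)   [distribute ∨ over ∧]
≡ (¬x4 ∨ x1) ∧ (¬x4 ∨ ¬x3) ∧ (x1 ∨ x3)   [simplify]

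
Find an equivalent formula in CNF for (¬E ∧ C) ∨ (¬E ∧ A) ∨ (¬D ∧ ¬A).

(¬E ∨ ¬D) ∧ (¬E ∨ ¬A) ∧ (C ∨ A ∨ ¬D)

(¬E ∧ C) ∨ (¬E ∧ A) ∨ (¬D ∧ ¬A)
≡ (¬E ∨ ¬E ∨ ¬D) ∧ (¬E ∨ ¬E ∨ ¬A) ∧ (¬E ∨ A ∨ ¬D) ∧ (¬E ∨ A ∨ ¬A) ∧ (C ∨ ¬E ∨ ¬D) ∧ (C ∨ ¬E ∨ ¬A) ∧ (C ∨ A ∨ ¬D) ∧ (C ∨ A ∨ ¬A)   [distribute ∨ over ∧]
≡ (¬E ∨ ¬D) ∧ (¬E ∨ ¬A) ∧ (C ∨ A ∨ ¬D)   [simplify]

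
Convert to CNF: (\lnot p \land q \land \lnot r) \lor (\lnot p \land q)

(\lnot p \land q \land \lnot r) \lor (\lnot p \land q)
= (\lnot p \lor \lnot p) \land (\lnot p \lor q) \land (q \lor \lnot p) \land (q \lor q) \land (\lnot r \lor \lnot p) \land (\lnot r \lor q)   — distribute \lor over \land
= \lnot p \land q   — simplify

\lnot p \land q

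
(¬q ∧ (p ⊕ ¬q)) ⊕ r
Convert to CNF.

(¬q ∧ (p ⊕ ¬q)) ⊕ r
≡ ((¬q ∧ (p ⊕ ¬q)) ∨ r) ∧ ¬(¬q ∧ (p ⊕ ¬q) ∧ r)   (expand ⊕)
≡ ((¬q ∧ (p ∨ ¬q) ∧ ¬(p ∧ ¬q)) ∨ r) ∧ ¬(¬q ∧ (p ⊕ ¬q) ∧ r)   (expand ⊕)
≡ ((¬q ∧ (p ∨ ¬q) ∧ ¬(p ∧ ¬q)) ∨ r) ∧ ¬(¬q ∧ (p ∨ ¬q) ∧ ¬(p ∧ ¬q) ∧ r)   (expand ⊕)
≡ ((¬q ∧ (p ∨ ¬q) ∧ (¬p ∨ ¬¬q)) ∨ r) ∧ ¬(¬q ∧ (p ∨ ¬q) ∧ ¬(p ∧ ¬q) ∧ r)   (De Morgan)
≡ ((¬q ∧ (p ∨ ¬q) ∧ (¬p ∨ q)) ∨ r) ∧ ¬(¬q ∧ (p ∨ ¬q) ∧ ¬(p ∧ ¬q) ∧ r)   (double negation)
≡ ((¬q ∧ (p ∨ ¬q) ∧ (¬p ∨ q)) ∨ r) ∧ (¬¬q ∨ ¬(p ∨ ¬q) ∨ ¬¬(p ∧ ¬q) ∨ ¬r)   (De Morgan)
≡ ((¬q ∧ (p ∨ ¬q) ∧ (¬p ∨ q)) ∨ r) ∧ (q ∨ ¬(p ∨ ¬q) ∨ ¬¬(p ∧ ¬q) ∨ ¬r)   (double negation)
≡ ((¬q ∧ (p ∨ ¬q) ∧ (¬p ∨ q)) ∨ r) ∧ (q ∨ (¬p ∧ ¬¬q) ∨ ¬¬(p ∧ ¬q) ∨ ¬r)   (De Morgan)
≡ ((¬q ∧ (p ∨ ¬q) ∧ (¬p ∨ q)) ∨ r) ∧ (q ∨ (¬p ∧ q) ∨ ¬¬(p ∧ ¬q) ∨ ¬r)   (double negation)
≡ ((¬q ∧ (p ∨ ¬q) ∧ (¬p ∨ q)) ∨ r) ∧ (q ∨ (¬p ∧ q) ∨ (p ∧ ¬q) ∨ ¬r)   (double negation)
≡ (¬q ∨ r) ∧ (p ∨ ¬q ∨ r) ∧ (¬p ∨ q ∨ r) ∧ (q ∨ ¬p ∨ p ∨ ¬r) ∧ (q ∨ ¬p ∨ ¬q ∨ ¬r) ∧ (q ∨ q ∨ p ∨ ¬r) ∧ (q ∨ q ∨ ¬q ∨ ¬r)   (distribute ∨ over ∧)
≡ (¬q ∨ r) ∧ (¬p ∨ q ∨ r) ∧ (q ∨ p ∨ ¬r)   (simplify)

(¬q ∨ r) ∧ (¬p ∨ q ∨ r) ∧ (q ∨ p ∨ ¬r)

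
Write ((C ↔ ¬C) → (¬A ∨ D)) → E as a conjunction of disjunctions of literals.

((C ↔ ¬C) → (¬A ∨ D)) → E
⇔ ¬((C ↔ ¬C) → (¬A ∨ D)) ∨ E   [eliminate →]
⇔ ¬(¬(C ↔ ¬C) ∨ ¬A ∨ D) ∨ E   [eliminate →]
⇔ ¬(¬((C → ¬C) ∧ (¬C → C)) ∨ ¬A ∨ D) ∨ E   [eliminate ↔]
⇔ ¬(¬((¬C ∨ ¬C) ∧ (¬C → C)) ∨ ¬A ∨ D) ∨ E   [eliminate →]
⇔ ¬(¬((¬C ∨ ¬C) ∧ (¬¬C ∨ C)) ∨ ¬A ∨ D) ∨ E   [eliminate →]
⇔ (¬¬((¬C ∨ ¬C) ∧ (¬¬C ∨ C)) ∧ ¬¬A ∧ ¬D) ∨ E   [De Morgan]
⇔ ((¬C ∨ ¬C) ∧ (¬¬C ∨ C) ∧ ¬¬A ∧ ¬D) ∨ E   [double negation]
⇔ ((¬C ∨ ¬C) ∧ (C ∨ C) ∧ ¬¬A ∧ ¬D) ∨ E   [double negation]
⇔ ((¬C ∨ ¬C) ∧ (C ∨ C) ∧ A ∧ ¬D) ∨ E   [double negation]
⇔ (¬C ∨ ¬C ∨ E) ∧ (C ∨ C ∨ E) ∧ (A ∨ E) ∧ (¬D ∨ E)   [distribute ∨ over ∧]
⇔ (¬C ∨ E) ∧ (C ∨ E) ∧ (A ∨ E) ∧ (¬D ∨ E)   [simplify]

(¬C ∨ E) ∧ (C ∨ E) ∧ (A ∨ E) ∧ (¬D ∨ E)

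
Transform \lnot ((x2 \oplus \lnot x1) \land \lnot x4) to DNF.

(\lnot x2 \land x1) \lor (\lnot x1 \land x2) \lor x4

\lnot ((x2 \oplus \lnot x1) \land \lnot x4)
= \lnot (((x2 \land \lnot \lnot x1) \lor (\lnot x2 \land \lnot x1)) \land \lnot x4)   — expand \oplus
= \lnot ((x2 \land \lnot \lnot x1) \lor (\lnot x2 \land \lnot x1)) \lor \lnot \lnot x4   — De Morgan
= (\lnot (x2 \land \lnot \lnot x1) \land \lnot (\lnot x2 \land \lnot x1)) \lor \lnot \lnot x4   — De Morgan
= ((\lnot x2 \lor \lnot \lnot \lnot x1) \land \lnot (\lnot x2 \land \lnot x1)) \lor \lnot \lnot x4   — De Morgan
= ((\lnot x2 \lor \lnot x1) \land \lnot (\lnot x2 \land \lnot x1)) \lor \lnot \lnot x4   — double negation
= ((\lnot x2 \lor \lnot x1) \land (\lnot \lnot x2 \lor \lnot \lnot x1)) \lor \lnot \lnot x4   — De Morgan
= ((\lnot x2 \lor \lnot x1) \land (x2 \lor \lnot \lnot x1)) \lor \lnot \lnot x4   — double negation
= ((\lnot x2 \lor \lnot x1) \land (x2 \lor x1)) \lor \lnot \lnot x4   — double negation
= ((\lnot x2 \lor \lnot x1) \land (x2 \lor x1)) \lor x4   — double negation
= (\lnot x2 \land x2) \lor (\lnot x2 \land x1) \lor (\lnot x1 \land x2) \lor (\lnot x1 \land x1) \lor x4   — distribute \land over \lor
= (\lnot x2 \land x1) \lor (\lnot x1 \land x2) \lor x4   — simplify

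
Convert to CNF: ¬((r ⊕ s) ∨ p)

(¬r ∨ s) ∧ (¬s ∨ r) ∧ ¬p

¬((r ⊕ s) ∨ p)
= ¬(((r ∨ s) ∧ ¬(r ∧ s)) ∨ p)   [expand ⊕]
= ¬((r ∨ s) ∧ ¬(r ∧ s)) ∧ ¬p   [De Morgan]
= (¬(r ∨ s) ∨ ¬¬(r ∧ s)) ∧ ¬p   [De Morgan]
= ((¬r ∧ ¬s) ∨ ¬¬(r ∧ s)) ∧ ¬p   [De Morgan]
= ((¬r ∧ ¬s) ∨ (r ∧ s)) ∧ ¬p   [double negation]
= (¬r ∨ r) ∧ (¬r ∨ s) ∧ (¬s ∨ r) ∧ (¬s ∨ s) ∧ ¬p   [distribute ∨ over ∧]
= (¬r ∨ s) ∧ (¬s ∨ r) ∧ ¬p   [simplify]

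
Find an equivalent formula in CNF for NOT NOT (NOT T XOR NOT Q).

NOT NOT (NOT T XOR NOT Q)
≡ NOT NOT ((NOT T OR NOT Q) AND NOT (NOT T AND NOT Q))   [expand XOR]
≡ (NOT T OR NOT Q) AND NOT (NOT T AND NOT Q)   [double negation]
≡ (NOT T OR NOT Q) AND (NOT NOT T OR NOT NOT Q)   [De Morgan]
≡ (NOT T OR NOT Q) AND (T OR NOT NOT Q)   [double negation]
≡ (NOT T OR NOT Q) AND (T OR Q)   [double negation]

(NOT T OR NOT Q) AND (T OR Q)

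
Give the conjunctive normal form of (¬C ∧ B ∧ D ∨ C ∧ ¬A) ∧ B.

(¬C ∨ ¬A) ∧ (D ∨ C) ∧ (D ∨ ¬A) ∧ B

(¬C ∧ B ∧ D ∨ C ∧ ¬A) ∧ B
⇔ (¬C ∨ C) ∧ (¬C ∨ ¬A) ∧ (B ∨ C) ∧ (B ∨ ¬A) ∧ (D ∨ C) ∧ (D ∨ ¬A) ∧ B   — distribute ∨ over ∧
⇔ (¬C ∨ ¬A) ∧ (D ∨ C) ∧ (D ∨ ¬A) ∧ B   — simplify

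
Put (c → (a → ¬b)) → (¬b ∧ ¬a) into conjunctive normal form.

(c → (a → ¬b)) → (¬b ∧ ¬a)
⇔ ¬(c → (a → ¬b)) ∨ (¬b ∧ ¬a)   [eliminate →]
⇔ ¬(¬c ∨ (a → ¬b)) ∨ (¬b ∧ ¬a)   [eliminate →]
⇔ ¬(¬c ∨ ¬a ∨ ¬b) ∨ (¬b ∧ ¬a)   [eliminate →]
⇔ (¬¬c ∧ ¬¬a ∧ ¬¬b) ∨ (¬b ∧ ¬a)   [De Morgan]
⇔ (c ∧ ¬¬a ∧ ¬¬b) ∨ (¬b ∧ ¬a)   [double negation]
⇔ (c ∧ a ∧ ¬¬b) ∨ (¬b ∧ ¬a)   [double negation]
⇔ (c ∧ a ∧ b) ∨ (¬b ∧ ¬a)   [double negation]
⇔ (c ∨ ¬b) ∧ (c ∨ ¬a) ∧ (a ∨ ¬b) ∧ (a ∨ ¬a) ∧ (b ∨ ¬b) ∧ (b ∨ ¬a)   [distribute ∨ over ∧]
⇔ (c ∨ ¬b) ∧ (c ∨ ¬a) ∧ (a ∨ ¬b) ∧ (b ∨ ¬a)   [simplify]

(c ∨ ¬b) ∧ (c ∨ ¬a) ∧ (a ∨ ¬b) ∧ (b ∨ ¬a)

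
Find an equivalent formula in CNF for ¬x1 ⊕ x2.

(¬x1 ∨ x2) ∧ (x1 ∨ ¬x2)

¬x1 ⊕ x2
= (¬x1 ∨ x2) ∧ ¬(¬x1 ∧ x2)   (expand ⊕)
= (¬x1 ∨ x2) ∧ (¬¬x1 ∨ ¬x2)   (De Morgan)
= (¬x1 ∨ x2) ∧ (x1 ∨ ¬x2)   (double negation)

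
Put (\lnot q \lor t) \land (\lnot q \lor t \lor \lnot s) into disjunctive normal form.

(\lnot q \lor t) \land (\lnot q \lor t \lor \lnot s)
⇔ (\lnot q \land \lnot q) \lor (\lnot q \land t) \lor (\lnot q \land \lnot s) \lor (t \land \lnot q) \lor (t \land t) \lor (t \land \lnot s)   — distribute \land over \lor
⇔ \lnot q \lor t   — simplify

\lnot q \lor t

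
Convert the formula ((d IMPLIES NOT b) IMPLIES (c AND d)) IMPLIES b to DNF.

NOT d OR (NOT b AND NOT c) OR b

((d IMPLIES NOT b) IMPLIES (c AND d)) IMPLIES b
= NOT ((d IMPLIES NOT b) IMPLIES (c AND d)) OR b   — eliminate IMPLIES
= NOT (NOT (d IMPLIES NOT b) OR (c AND d)) OR b   — eliminate IMPLIES
= NOT (NOT (NOT d OR NOT b) OR (c AND d)) OR b   — eliminate IMPLIES
= (NOT NOT (NOT d OR NOT b) AND NOT (c AND d)) OR b   — De Morgan
= ((NOT d OR NOT b) AND NOT (c AND d)) OR b   — double negation
= ((NOT d OR NOT b) AND (NOT c OR NOT d)) OR b   — De Morgan
= (NOT d AND NOT c) OR (NOT d AND NOT d) OR (NOT b AND NOT c) OR (NOT b AND NOT d) OR b   — distribute AND over OR
= NOT d OR (NOT b AND NOT c) OR b   — simplify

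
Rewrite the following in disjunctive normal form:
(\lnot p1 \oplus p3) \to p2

(p1 \land \lnot p3) \lor (p3 \land \lnot p1) \lor p2

(\lnot p1 \oplus p3) \to p2
= \lnot (\lnot p1 \oplus p3) \lor p2   [eliminate \to]
= \lnot ((\lnot p1 \land \lnot p3) \lor (\lnot \lnot p1 \land p3)) \lor p2   [expand \oplus]
= (\lnot (\lnot p1 \land \lnot p3) \land \lnot (\lnot \lnot p1 \land p3)) \lor p2   [De Morgan]
= ((\lnot \lnot p1 \lor \lnot \lnot p3) \land \lnot (\lnot \lnot p1 \land p3)) \lor p2   [De Morgan]
= ((p1 \lor \lnot \lnot p3) \land \lnot (\lnot \lnot p1 \land p3)) \lor p2   [double negation]
= ((p1 \lor p3) \land \lnot (\lnot \lnot p1 \land p3)) \lor p2   [double negation]
= ((p1 \lor p3) \land (\lnot \lnot \lnot p1 \lor \lnot p3)) \lor p2   [De Morgan]
= ((p1 \lor p3) \land (\lnot p1 \lor \lnot p3)) \lor p2   [double negation]
= (p1 \land \lnot p1) \lor (p1 \land \lnot p3) \lor (p3 \land \lnot p1) \lor (p3 \land \lnot p3) \lor p2   [distribute \land over \lor]
= (p1 \land \lnot p3) \lor (p3 \land \lnot p1) \lor p2   [simplify]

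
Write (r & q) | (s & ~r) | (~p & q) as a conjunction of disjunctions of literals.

(r | s | ~p) & (q | s) & (q | ~r)

(r & q) | (s & ~r) | (~p & q)
= (r | s | ~p) & (r | s | q) & (r | ~r | ~p) & (r | ~r | q) & (q | s | ~p) & (q | s | q) & (q | ~r | ~p) & (q | ~r | q)
= (r | s | ~p) & (q | s) & (q | ~r)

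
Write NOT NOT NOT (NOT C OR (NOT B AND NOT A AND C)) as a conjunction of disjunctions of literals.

C AND (B OR A OR NOT C)

NOT NOT NOT (NOT C OR (NOT B AND NOT A AND C))
≡ NOT (NOT C OR (NOT B AND NOT A AND C))   (double negation)
≡ NOT NOT C AND NOT (NOT B AND NOT A AND C)   (De Morgan)
≡ C AND NOT (NOT B AND NOT A AND C)   (double negation)
≡ C AND (NOT NOT B OR NOT NOT A OR NOT C)   (De Morgan)
≡ C AND (B OR NOT NOT A OR NOT C)   (double negation)
≡ C AND (B OR A OR NOT C)   (double negation)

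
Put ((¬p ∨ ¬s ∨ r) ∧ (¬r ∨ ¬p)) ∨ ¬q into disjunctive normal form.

((¬p ∨ ¬s ∨ r) ∧ (¬r ∨ ¬p)) ∨ ¬q
≡ (¬p ∧ ¬r) ∨ (¬p ∧ ¬p) ∨ (¬s ∧ ¬r) ∨ (¬s ∧ ¬p) ∨ (r ∧ ¬r) ∨ (r ∧ ¬p) ∨ ¬q
≡ ¬p ∨ (¬s ∧ ¬r) ∨ ¬q

¬p ∨ (¬s ∧ ¬r) ∨ ¬q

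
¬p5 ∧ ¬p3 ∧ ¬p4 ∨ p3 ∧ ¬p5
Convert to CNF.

¬p5 ∧ (¬p4 ∨ p3)

¬p5 ∧ ¬p3 ∧ ¬p4 ∨ p3 ∧ ¬p5
≡ (¬p5 ∨ p3) ∧ (¬p5 ∨ ¬p5) ∧ (¬p3 ∨ p3) ∧ (¬p3 ∨ ¬p5) ∧ (¬p4 ∨ p3) ∧ (¬p4 ∨ ¬p5)   [distribute ∨ over ∧]
≡ ¬p5 ∧ (¬p4 ∨ p3)   [simplify]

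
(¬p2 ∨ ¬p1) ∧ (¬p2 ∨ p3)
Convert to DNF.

¬p2 ∨ (¬p1 ∧ p3)

(¬p2 ∨ ¬p1) ∧ (¬p2 ∨ p3)
⇔ (¬p2 ∧ ¬p2) ∨ (¬p2 ∧ p3) ∨ (¬p1 ∧ ¬p2) ∨ (¬p1 ∧ p3)   (distribute ∧ over ∨)
⇔ ¬p2 ∨ (¬p1 ∧ p3)   (simplify)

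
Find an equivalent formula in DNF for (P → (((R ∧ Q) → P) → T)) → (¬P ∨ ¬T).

¬P ∨ ¬T

(P → (((R ∧ Q) → P) → T)) → (¬P ∨ ¬T)
≡ ¬(P → (((R ∧ Q) → P) → T)) ∨ ¬P ∨ ¬T   [eliminate →]
≡ ¬(¬P ∨ (((R ∧ Q) → P) → T)) ∨ ¬P ∨ ¬T   [eliminate →]
≡ ¬(¬P ∨ ¬((R ∧ Q) → P) ∨ T) ∨ ¬P ∨ ¬T   [eliminate →]
≡ ¬(¬P ∨ ¬(¬(R ∧ Q) ∨ P) ∨ T) ∨ ¬P ∨ ¬T   [eliminate →]
≡ (¬¬P ∧ ¬¬(¬(R ∧ Q) ∨ P) ∧ ¬T) ∨ ¬P ∨ ¬T   [De Morgan]
≡ (P ∧ ¬¬(¬(R ∧ Q) ∨ P) ∧ ¬T) ∨ ¬P ∨ ¬T   [double negation]
≡ (P ∧ (¬(R ∧ Q) ∨ P) ∧ ¬T) ∨ ¬P ∨ ¬T   [double negation]
≡ (P ∧ (¬R ∨ ¬Q ∨ P) ∧ ¬T) ∨ ¬P ∨ ¬T   [De Morgan]
≡ (P ∧ ¬R ∧ ¬T) ∨ (P ∧ ¬Q ∧ ¬T) ∨ (P ∧ P ∧ ¬T) ∨ ¬P ∨ ¬T   [distribute ∧ over ∨]
≡ ¬P ∨ ¬T   [simplify]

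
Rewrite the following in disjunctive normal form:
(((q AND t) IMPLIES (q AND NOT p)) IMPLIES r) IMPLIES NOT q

(NOT t AND NOT r) OR (q AND NOT p AND NOT r) OR NOT q

(((q AND t) IMPLIES (q AND NOT p)) IMPLIES r) IMPLIES NOT q
= NOT (((q AND t) IMPLIES (q AND NOT p)) IMPLIES r) OR NOT q   [eliminate IMPLIES]
= NOT (NOT ((q AND t) IMPLIES (q AND NOT p)) OR r) OR NOT q   [eliminate IMPLIES]
= NOT (NOT (NOT (q AND t) OR (q AND NOT p)) OR r) OR NOT q   [eliminate IMPLIES]
= (NOT NOT (NOT (q AND t) OR (q AND NOT p)) AND NOT r) OR NOT q   [De Morgan]
= ((NOT (q AND t) OR (q AND NOT p)) AND NOT r) OR NOT q   [double negation]
= ((NOT q OR NOT t OR (q AND NOT p)) AND NOT r) OR NOT q   [De Morgan]
= (NOT q AND NOT r) OR (NOT t AND NOT r) OR (q AND NOT p AND NOT r) OR NOT q   [distribute AND over OR]
= (NOT t AND NOT r) OR (q AND NOT p AND NOT r) OR NOT q   [simplify]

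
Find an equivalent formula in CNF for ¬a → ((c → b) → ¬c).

¬a → ((c → b) → ¬c)
≡ ¬¬a ∨ ((c → b) → ¬c)   [eliminate →]
≡ ¬¬a ∨ ¬(c → b) ∨ ¬c   [eliminate →]
≡ ¬¬a ∨ ¬(¬c ∨ b) ∨ ¬c   [eliminate →]
≡ a ∨ ¬(¬c ∨ b) ∨ ¬c   [double negation]
≡ a ∨ (¬¬c ∧ ¬b) ∨ ¬c   [De Morgan]
≡ a ∨ (c ∧ ¬b) ∨ ¬c   [double negation]
≡ (a ∨ c ∨ ¬c) ∧ (a ∨ ¬b ∨ ¬c)   [distribute ∨ over ∧]
≡ a ∨ ¬b ∨ ¬c   [simplify]

a ∨ ¬b ∨ ¬c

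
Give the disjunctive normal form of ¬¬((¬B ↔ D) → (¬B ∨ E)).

¬¬((¬B ↔ D) → (¬B ∨ E))
≡ ¬¬(¬(¬B ↔ D) ∨ ¬B ∨ E)
≡ ¬¬(¬((¬B → D) ∧ (D → ¬B)) ∨ ¬B ∨ E)
≡ ¬¬(¬((¬¬B ∨ D) ∧ (D → ¬B)) ∨ ¬B ∨ E)
≡ ¬¬(¬((¬¬B ∨ D) ∧ (¬D ∨ ¬B)) ∨ ¬B ∨ E)
≡ ¬((¬¬B ∨ D) ∧ (¬D ∨ ¬B)) ∨ ¬B ∨ E
≡ ¬(¬¬B ∨ D) ∨ ¬(¬D ∨ ¬B) ∨ ¬B ∨ E
≡ (¬¬¬B ∧ ¬D) ∨ ¬(¬D ∨ ¬B) ∨ ¬B ∨ E
≡ (¬B ∧ ¬D) ∨ ¬(¬D ∨ ¬B) ∨ ¬B ∨ E
≡ (¬B ∧ ¬D) ∨ (¬¬D ∧ ¬¬B) ∨ ¬B ∨ E
≡ (¬B ∧ ¬D) ∨ (D ∧ ¬¬B) ∨ ¬B ∨ E
≡ (¬B ∧ ¬D) ∨ (D ∧ B) ∨ ¬B ∨ E
≡ (D ∧ B) ∨ ¬B ∨ E

(D ∧ B) ∨ ¬B ∨ E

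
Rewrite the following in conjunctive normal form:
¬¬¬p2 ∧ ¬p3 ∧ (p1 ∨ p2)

¬¬¬p2 ∧ ¬p3 ∧ (p1 ∨ p2)
⇔ ¬p2 ∧ ¬p3 ∧ (p1 ∨ p2)   [double negation]

¬p2 ∧ ¬p3 ∧ (p1 ∨ p2)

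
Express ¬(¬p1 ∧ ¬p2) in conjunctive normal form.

¬(¬p1 ∧ ¬p2)
= ¬¬p1 ∨ ¬¬p2
= p1 ∨ ¬¬p2
= p1 ∨ p2

p1 ∨ p2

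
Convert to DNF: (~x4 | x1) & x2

(~x4 & x2) | (x1 & x2)

(~x4 | x1) & x2
≡ (~x4 & x2) | (x1 & x2)   [distribute & over |]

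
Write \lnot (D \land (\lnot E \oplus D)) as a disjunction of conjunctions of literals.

\lnot D \lor (D \land \lnot E)

\lnot (D \land (\lnot E \oplus D))
= \lnot (D \land ((\lnot E \land \lnot D) \lor (\lnot \lnot E \land D)))   [expand \oplus]
= \lnot D \lor \lnot ((\lnot E \land \lnot D) \lor (\lnot \lnot E \land D))   [De Morgan]
= \lnot D \lor (\lnot (\lnot E \land \lnot D) \land \lnot (\lnot \lnot E \land D))   [De Morgan]
= \lnot D \lor ((\lnot \lnot E \lor \lnot \lnot D) \land \lnot (\lnot \lnot E \land D))   [De Morgan]
= \lnot D \lor ((E \lor \lnot \lnot D) \land \lnot (\lnot \lnot E \land D))   [double negation]
= \lnot D \lor ((E \lor D) \land \lnot (\lnot \lnot E \land D))   [double negation]
= \lnot D \lor ((E \lor D) \land (\lnot \lnot \lnot E \lor \lnot D))   [De Morgan]
= \lnot D \lor ((E \lor D) \land (\lnot E \lor \lnot D))   [double negation]
= \lnot D \lor (E \land \lnot E) \lor (E \land \lnot D) \lor (D \land \lnot E) \lor (D \land \lnot D)   [distribute \land over \lor]
= \lnot D \lor (D \land \lnot E)   [simplify]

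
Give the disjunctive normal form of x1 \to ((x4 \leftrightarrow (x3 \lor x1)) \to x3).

\lnot x1 \lor (x1 \land \lnot x4) \lor x3

x1 \to ((x4 \leftrightarrow (x3 \lor x1)) \to x3)
≡ \lnot x1 \lor ((x4 \leftrightarrow (x3 \lor x1)) \to x3)   [eliminate \to]
≡ \lnot x1 \lor \lnot (x4 \leftrightarrow (x3 \lor x1)) \lor x3   [eliminate \to]
≡ \lnot x1 \lor \lnot ((x4 \to (x3 \lor x1)) \land ((x3 \lor x1) \to x4)) \lor x3   [eliminate \leftrightarrow]
≡ \lnot x1 \lor \lnot ((\lnot x4 \lor x3 \lor x1) \land ((x3 \lor x1) \to x4)) \lor x3   [eliminate \to]
≡ \lnot x1 \lor \lnot ((\lnot x4 \lor x3 \lor x1) \land (\lnot (x3 \lor x1) \lor x4)) \lor x3   [eliminate \to]
≡ \lnot x1 \lor \lnot (\lnot x4 \lor x3 \lor x1) \lor \lnot (\lnot (x3 \lor x1) \lor x4) \lor x3   [De Morgan]
≡ \lnot x1 \lor (\lnot \lnot x4 \land \lnot x3 \land \lnot x1) \lor \lnot (\lnot (x3 \lor x1) \lor x4) \lor x3   [De Morgan]
≡ \lnot x1 \lor (x4 \land \lnot x3 \land \lnot x1) \lor \lnot (\lnot (x3 \lor x1) \lor x4) \lor x3   [double negation]
≡ \lnot x1 \lor (x4 \land \lnot x3 \land \lnot x1) \lor (\lnot \lnot (x3 \lor x1) \land \lnot x4) \lor x3   [De Morgan]
≡ \lnot x1 \lor (x4 \land \lnot x3 \land \lnot x1) \lor ((x3 \lor x1) \land \lnot x4) \lor x3   [double negation]
≡ \lnot x1 \lor (x4 \land \lnot x3 \land \lnot x1) \lor (x3 \land \lnot x4) \lor (x1 \land \lnot x4) \lor x3   [distribute \land over \lor]
≡ \lnot x1 \lor (x1 \land \lnot x4) \lor x3   [simplify]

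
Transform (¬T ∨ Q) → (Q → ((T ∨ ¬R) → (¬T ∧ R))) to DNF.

¬Q ∨ (¬T ∧ R)

(¬T ∨ Q) → (Q → ((T ∨ ¬R) → (¬T ∧ R)))
= ¬(¬T ∨ Q) ∨ (Q → ((T ∨ ¬R) → (¬T ∧ R)))   [eliminate →]
= ¬(¬T ∨ Q) ∨ ¬Q ∨ ((T ∨ ¬R) → (¬T ∧ R))   [eliminate →]
= ¬(¬T ∨ Q) ∨ ¬Q ∨ ¬(T ∨ ¬R) ∨ (¬T ∧ R)   [eliminate →]
= (¬¬T ∧ ¬Q) ∨ ¬Q ∨ ¬(T ∨ ¬R) ∨ (¬T ∧ R)   [De Morgan]
= (T ∧ ¬Q) ∨ ¬Q ∨ ¬(T ∨ ¬R) ∨ (¬T ∧ R)   [double negation]
= (T ∧ ¬Q) ∨ ¬Q ∨ (¬T ∧ ¬¬R) ∨ (¬T ∧ R)   [De Morgan]
= (T ∧ ¬Q) ∨ ¬Q ∨ (¬T ∧ R) ∨ (¬T ∧ R)   [double negation]
= ¬Q ∨ (¬T ∧ R)   [simplify]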